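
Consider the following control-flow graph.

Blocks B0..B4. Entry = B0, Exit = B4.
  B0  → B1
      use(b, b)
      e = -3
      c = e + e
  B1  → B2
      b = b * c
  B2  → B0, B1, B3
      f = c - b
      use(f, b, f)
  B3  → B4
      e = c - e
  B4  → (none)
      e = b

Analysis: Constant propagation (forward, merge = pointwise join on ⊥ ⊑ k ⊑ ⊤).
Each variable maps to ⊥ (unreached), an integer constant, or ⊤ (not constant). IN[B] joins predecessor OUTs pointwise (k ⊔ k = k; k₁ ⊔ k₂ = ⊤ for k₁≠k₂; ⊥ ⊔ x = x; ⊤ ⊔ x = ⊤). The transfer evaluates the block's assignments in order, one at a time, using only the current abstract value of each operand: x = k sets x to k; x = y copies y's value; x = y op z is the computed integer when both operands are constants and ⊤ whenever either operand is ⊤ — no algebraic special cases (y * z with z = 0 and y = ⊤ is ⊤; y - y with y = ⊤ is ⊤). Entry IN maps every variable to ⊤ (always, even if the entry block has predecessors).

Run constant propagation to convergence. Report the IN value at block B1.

Answer: {a: ⊤, b: ⊤, c: -6, d: ⊤, e: -3, f: ⊤}

Working:
Converged values:
  B0:   IN=(all ⊤)   OUT={c:-6, e:-3; rest ⊤}
  B1:   IN={c:-6, e:-3; rest ⊤}   OUT={c:-6, e:-3; rest ⊤}
  B2:   IN={c:-6, e:-3; rest ⊤}   OUT={c:-6, e:-3; rest ⊤}
  B3:   IN={c:-6, e:-3; rest ⊤}   OUT={c:-6, e:-3; rest ⊤}
  B4:   IN={c:-6, e:-3; rest ⊤}   OUT={c:-6; rest ⊤}

Merge at B1: IN[B1] = OUT[B0] ⊔ OUT[B2] = {a: ⊤, b: ⊤, c: -6, d: ⊤, e: -3, f: ⊤}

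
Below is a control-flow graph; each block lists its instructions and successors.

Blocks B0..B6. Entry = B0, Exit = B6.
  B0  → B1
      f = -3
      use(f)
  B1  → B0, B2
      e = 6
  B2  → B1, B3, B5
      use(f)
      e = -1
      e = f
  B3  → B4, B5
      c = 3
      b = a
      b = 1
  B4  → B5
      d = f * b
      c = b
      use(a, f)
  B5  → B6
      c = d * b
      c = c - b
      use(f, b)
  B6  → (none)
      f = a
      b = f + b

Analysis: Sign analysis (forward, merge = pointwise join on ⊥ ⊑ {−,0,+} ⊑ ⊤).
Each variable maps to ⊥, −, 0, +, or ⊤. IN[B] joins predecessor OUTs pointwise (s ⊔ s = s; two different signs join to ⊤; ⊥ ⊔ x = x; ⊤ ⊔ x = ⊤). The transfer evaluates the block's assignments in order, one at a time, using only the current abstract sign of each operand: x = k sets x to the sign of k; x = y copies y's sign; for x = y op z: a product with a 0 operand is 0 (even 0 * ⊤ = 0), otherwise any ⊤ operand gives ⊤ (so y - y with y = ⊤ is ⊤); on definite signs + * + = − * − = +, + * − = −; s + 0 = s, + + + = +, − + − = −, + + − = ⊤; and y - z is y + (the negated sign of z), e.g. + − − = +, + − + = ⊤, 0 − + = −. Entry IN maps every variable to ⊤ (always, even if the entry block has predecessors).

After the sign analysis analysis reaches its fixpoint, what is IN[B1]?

Per-block solution:
  B0: | IN=(all ⊤) | OUT={f:-; rest ⊤}
  B1: | IN={f:-; rest ⊤} | OUT={e:+, f:-; rest ⊤}
  B2: | IN={e:+, f:-; rest ⊤} | OUT={e:-, f:-; rest ⊤}
  B3: | IN={e:-, f:-; rest ⊤} | OUT={b:+, c:+, e:-, f:-; rest ⊤}
  B4: | IN={b:+, c:+, e:-, f:-; rest ⊤} | OUT={b:+, c:+, d:-, e:-, f:-; rest ⊤}
  B5: | IN={e:-, f:-; rest ⊤} | OUT={e:-, f:-; rest ⊤}
  B6: | IN={e:-, f:-; rest ⊤} | OUT={e:-; rest ⊤}

Merge at B1: IN[B1] = OUT[B0] ⊔ OUT[B2] = {a: ⊤, b: ⊤, c: ⊤, d: ⊤, e: ⊤, f: -}

Answer: {a: ⊤, b: ⊤, c: ⊤, d: ⊤, e: ⊤, f: -}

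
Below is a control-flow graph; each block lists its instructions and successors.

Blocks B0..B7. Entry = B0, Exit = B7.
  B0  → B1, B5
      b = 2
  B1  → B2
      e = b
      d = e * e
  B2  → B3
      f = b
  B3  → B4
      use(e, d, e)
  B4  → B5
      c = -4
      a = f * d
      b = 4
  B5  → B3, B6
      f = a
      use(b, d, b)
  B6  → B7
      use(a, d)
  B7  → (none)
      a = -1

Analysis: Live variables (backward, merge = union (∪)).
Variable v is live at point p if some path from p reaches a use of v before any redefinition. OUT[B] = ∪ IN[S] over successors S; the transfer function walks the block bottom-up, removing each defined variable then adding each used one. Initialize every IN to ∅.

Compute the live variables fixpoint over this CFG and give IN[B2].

Answer: {b, d, e}

Trace:
Converged values:
  B0:  IN={a, d, e}  OUT={a, b, d, e}
  B1:  IN={b}  OUT={b, d, e}
  B2:  IN={b, d, e}  OUT={d, e, f}
  B3:  IN={d, e, f}  OUT={d, e, f}
  B4:  IN={d, e, f}  OUT={a, b, d, e}
  B5:  IN={a, b, d, e}  OUT={a, d, e, f}
  B6:  IN={a, d}  OUT={}
  B7:  IN={}  OUT={}

Merge at B2: OUT[B2] = IN[B3] = {d, e, f}
Applying B2's transfer function to that OUT value gives IN[B2] (row B2 above).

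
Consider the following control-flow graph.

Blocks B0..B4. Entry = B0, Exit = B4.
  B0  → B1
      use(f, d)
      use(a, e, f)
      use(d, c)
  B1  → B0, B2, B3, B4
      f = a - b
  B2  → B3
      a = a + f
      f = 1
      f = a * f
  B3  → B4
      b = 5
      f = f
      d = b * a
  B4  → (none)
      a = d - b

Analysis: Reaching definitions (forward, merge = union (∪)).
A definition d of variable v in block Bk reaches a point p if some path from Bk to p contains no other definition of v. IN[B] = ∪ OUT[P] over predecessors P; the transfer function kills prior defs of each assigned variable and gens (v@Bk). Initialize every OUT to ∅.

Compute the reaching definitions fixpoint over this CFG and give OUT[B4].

Answer: {a@B4, b@B3, d@B3, f@B1, f@B3}

Derivation:
Per-block solution:
  B0:   IN={f@B1}   OUT={f@B1}
  B1:   IN={f@B1}   OUT={f@B1}
  B2:   IN={f@B1}   OUT={a@B2, f@B2}
  B3:   IN={a@B2, f@B1, f@B2}   OUT={a@B2, b@B3, d@B3, f@B3}
  B4:   IN={a@B2, b@B3, d@B3, f@B1, f@B3}   OUT={a@B4, b@B3, d@B3, f@B1, f@B3}

Merge at B4: IN[B4] = OUT[B1] ⊔ OUT[B3] = {a@B2, b@B3, d@B3, f@B1, f@B3}
Applying B4's transfer function to that IN value gives OUT[B4] (row B4 above).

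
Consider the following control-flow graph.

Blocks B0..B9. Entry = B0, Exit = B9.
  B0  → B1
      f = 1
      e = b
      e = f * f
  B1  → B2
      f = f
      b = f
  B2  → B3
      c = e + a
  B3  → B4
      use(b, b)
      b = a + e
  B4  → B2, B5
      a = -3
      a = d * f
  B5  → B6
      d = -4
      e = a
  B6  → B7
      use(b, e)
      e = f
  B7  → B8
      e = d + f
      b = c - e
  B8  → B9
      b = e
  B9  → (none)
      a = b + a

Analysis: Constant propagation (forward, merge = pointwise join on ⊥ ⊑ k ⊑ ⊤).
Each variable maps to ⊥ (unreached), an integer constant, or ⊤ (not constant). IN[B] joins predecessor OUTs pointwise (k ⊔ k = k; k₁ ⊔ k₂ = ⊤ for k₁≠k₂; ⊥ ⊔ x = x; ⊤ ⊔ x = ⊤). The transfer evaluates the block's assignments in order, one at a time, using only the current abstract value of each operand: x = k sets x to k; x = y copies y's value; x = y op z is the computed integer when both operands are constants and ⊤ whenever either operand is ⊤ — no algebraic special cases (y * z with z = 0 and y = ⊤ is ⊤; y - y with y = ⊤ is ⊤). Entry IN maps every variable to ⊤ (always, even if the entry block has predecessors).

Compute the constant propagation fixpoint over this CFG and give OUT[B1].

Per-block solution:
  B0:  IN=(all ⊤)  OUT={e:1, f:1; rest ⊤}
  B1:  IN={e:1, f:1; rest ⊤}  OUT={b:1, e:1, f:1; rest ⊤}
  B2:  IN={e:1, f:1; rest ⊤}  OUT={e:1, f:1; rest ⊤}
  B3:  IN={e:1, f:1; rest ⊤}  OUT={e:1, f:1; rest ⊤}
  B4:  IN={e:1, f:1; rest ⊤}  OUT={e:1, f:1; rest ⊤}
  B5:  IN={e:1, f:1; rest ⊤}  OUT={d:-4, f:1; rest ⊤}
  B6:  IN={d:-4, f:1; rest ⊤}  OUT={d:-4, e:1, f:1; rest ⊤}
  B7:  IN={d:-4, e:1, f:1; rest ⊤}  OUT={d:-4, e:-3, f:1; rest ⊤}
  B8:  IN={d:-4, e:-3, f:1; rest ⊤}  OUT={b:-3, d:-4, e:-3, f:1; rest ⊤}
  B9:  IN={b:-3, d:-4, e:-3, f:1; rest ⊤}  OUT={b:-3, d:-4, e:-3, f:1; rest ⊤}

Merge at B1: IN[B1] = OUT[B0] = {a: ⊤, b: ⊤, c: ⊤, d: ⊤, e: 1, f: 1}
Applying B1's transfer function to that IN value gives OUT[B1] (row B1 above).

Answer: {a: ⊤, b: 1, c: ⊤, d: ⊤, e: 1, f: 1}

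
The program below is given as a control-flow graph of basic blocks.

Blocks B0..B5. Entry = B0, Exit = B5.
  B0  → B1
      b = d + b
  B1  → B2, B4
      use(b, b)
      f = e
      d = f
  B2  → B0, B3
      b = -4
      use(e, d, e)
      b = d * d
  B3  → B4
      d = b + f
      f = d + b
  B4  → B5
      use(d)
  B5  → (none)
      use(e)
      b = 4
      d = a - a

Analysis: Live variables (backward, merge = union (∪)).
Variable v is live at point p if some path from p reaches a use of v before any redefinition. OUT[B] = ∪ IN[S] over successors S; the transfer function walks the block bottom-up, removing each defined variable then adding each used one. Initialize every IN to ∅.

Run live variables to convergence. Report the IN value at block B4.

Answer: {a, d, e}

Trace:
Converged values:
  B0:   IN={a, b, d, e}   OUT={a, b, e}
  B1:   IN={a, b, e}   OUT={a, d, e, f}
  B2:   IN={a, d, e, f}   OUT={a, b, d, e, f}
  B3:   IN={a, b, e, f}   OUT={a, d, e}
  B4:   IN={a, d, e}   OUT={a, e}
  B5:   IN={a, e}   OUT={}

Merge at B4: OUT[B4] = IN[B5] = {a, e}
Applying B4's transfer function to that OUT value gives IN[B4] (row B4 above).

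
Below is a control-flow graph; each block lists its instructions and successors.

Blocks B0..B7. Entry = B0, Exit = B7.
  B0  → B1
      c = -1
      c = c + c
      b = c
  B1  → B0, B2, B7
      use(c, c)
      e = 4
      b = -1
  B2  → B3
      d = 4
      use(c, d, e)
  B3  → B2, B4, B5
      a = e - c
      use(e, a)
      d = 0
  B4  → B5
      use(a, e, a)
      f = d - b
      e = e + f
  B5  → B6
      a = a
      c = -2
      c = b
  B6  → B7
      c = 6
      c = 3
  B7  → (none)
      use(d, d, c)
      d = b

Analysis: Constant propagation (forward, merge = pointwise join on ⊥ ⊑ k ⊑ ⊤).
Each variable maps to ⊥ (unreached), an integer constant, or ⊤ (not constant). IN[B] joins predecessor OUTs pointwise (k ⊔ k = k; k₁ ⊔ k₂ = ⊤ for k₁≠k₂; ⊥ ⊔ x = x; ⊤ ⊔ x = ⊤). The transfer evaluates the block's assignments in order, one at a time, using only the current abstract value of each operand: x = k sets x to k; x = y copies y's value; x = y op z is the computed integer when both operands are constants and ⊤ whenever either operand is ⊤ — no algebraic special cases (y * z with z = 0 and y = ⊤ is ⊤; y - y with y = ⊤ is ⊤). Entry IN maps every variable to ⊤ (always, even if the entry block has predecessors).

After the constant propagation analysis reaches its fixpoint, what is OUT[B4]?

Answer: {a: 6, b: -1, c: -2, d: 0, e: 5, f: 1}

Working:
Fixpoint table:
  B0:   IN=(all ⊤)   OUT={b:-2, c:-2; rest ⊤}
  B1:   IN={b:-2, c:-2; rest ⊤}   OUT={b:-1, c:-2, e:4; rest ⊤}
  B2:   IN={b:-1, c:-2, e:4; rest ⊤}   OUT={b:-1, c:-2, d:4, e:4; rest ⊤}
  B3:   IN={b:-1, c:-2, d:4, e:4; rest ⊤}   OUT={a:6, b:-1, c:-2, d:0, e:4; rest ⊤}
  B4:   IN={a:6, b:-1, c:-2, d:0, e:4; rest ⊤}   OUT={a:6, b:-1, c:-2, d:0, e:5, f:1; rest ⊤}
  B5:   IN={a:6, b:-1, c:-2, d:0; rest ⊤}   OUT={a:6, b:-1, c:-1, d:0; rest ⊤}
  B6:   IN={a:6, b:-1, c:-1, d:0; rest ⊤}   OUT={a:6, b:-1, c:3, d:0; rest ⊤}
  B7:   IN={b:-1; rest ⊤}   OUT={b:-1, d:-1; rest ⊤}

Merge at B4: IN[B4] = OUT[B3] = {a: 6, b: -1, c: -2, d: 0, e: 4, f: ⊤}
Applying B4's transfer function to that IN value gives OUT[B4] (row B4 above).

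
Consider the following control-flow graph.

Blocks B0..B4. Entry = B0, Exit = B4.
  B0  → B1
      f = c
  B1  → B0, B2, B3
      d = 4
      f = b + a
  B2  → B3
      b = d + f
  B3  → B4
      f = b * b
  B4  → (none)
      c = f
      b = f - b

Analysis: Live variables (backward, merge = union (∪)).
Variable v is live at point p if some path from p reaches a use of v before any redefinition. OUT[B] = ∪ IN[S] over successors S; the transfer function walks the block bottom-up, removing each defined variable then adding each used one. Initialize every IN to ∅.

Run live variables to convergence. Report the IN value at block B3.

Per-block solution:
  B0:  IN={a, b, c}  OUT={a, b, c}
  B1:  IN={a, b, c}  OUT={a, b, c, d, f}
  B2:  IN={d, f}  OUT={b}
  B3:  IN={b}  OUT={b, f}
  B4:  IN={b, f}  OUT={}

Merge at B3: OUT[B3] = IN[B4] = {b, f}
Applying B3's transfer function to that OUT value gives IN[B3] (row B3 above).

Answer: {b}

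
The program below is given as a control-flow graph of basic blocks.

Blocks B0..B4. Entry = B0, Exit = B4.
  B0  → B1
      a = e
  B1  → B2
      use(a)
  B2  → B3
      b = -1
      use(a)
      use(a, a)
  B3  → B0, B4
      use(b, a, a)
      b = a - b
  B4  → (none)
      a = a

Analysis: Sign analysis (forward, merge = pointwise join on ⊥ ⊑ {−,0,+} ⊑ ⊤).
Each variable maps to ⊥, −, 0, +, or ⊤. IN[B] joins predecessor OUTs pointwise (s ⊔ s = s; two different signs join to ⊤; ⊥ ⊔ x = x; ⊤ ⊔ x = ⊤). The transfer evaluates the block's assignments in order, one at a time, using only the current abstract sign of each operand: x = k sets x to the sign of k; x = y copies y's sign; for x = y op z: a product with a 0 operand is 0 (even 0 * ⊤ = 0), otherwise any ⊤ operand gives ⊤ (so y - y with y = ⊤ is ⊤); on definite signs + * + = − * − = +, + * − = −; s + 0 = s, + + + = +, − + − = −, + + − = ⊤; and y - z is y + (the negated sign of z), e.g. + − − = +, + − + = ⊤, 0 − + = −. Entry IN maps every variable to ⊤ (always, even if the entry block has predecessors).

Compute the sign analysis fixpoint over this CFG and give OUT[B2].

Fixpoint table:
  B0:  IN=(all ⊤)  OUT=(all ⊤)
  B1:  IN=(all ⊤)  OUT=(all ⊤)
  B2:  IN=(all ⊤)  OUT={b:-; rest ⊤}
  B3:  IN={b:-; rest ⊤}  OUT=(all ⊤)
  B4:  IN=(all ⊤)  OUT=(all ⊤)

Merge at B2: IN[B2] = OUT[B1] = {a: ⊤, b: ⊤, c: ⊤, d: ⊤, e: ⊤, f: ⊤}
Applying B2's transfer function to that IN value gives OUT[B2] (row B2 above).

Answer: {a: ⊤, b: -, c: ⊤, d: ⊤, e: ⊤, f: ⊤}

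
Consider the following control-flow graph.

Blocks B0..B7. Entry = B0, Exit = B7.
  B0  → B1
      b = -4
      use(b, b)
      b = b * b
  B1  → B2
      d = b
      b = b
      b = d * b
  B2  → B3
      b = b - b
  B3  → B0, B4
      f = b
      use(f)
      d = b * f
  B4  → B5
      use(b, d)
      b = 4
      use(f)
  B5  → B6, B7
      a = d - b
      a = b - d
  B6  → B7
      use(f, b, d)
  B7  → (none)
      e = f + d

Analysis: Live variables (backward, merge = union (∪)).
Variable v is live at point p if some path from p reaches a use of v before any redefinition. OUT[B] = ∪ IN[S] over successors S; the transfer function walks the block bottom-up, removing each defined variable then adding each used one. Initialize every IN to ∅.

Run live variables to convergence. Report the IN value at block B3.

Per-block solution:
  B0: | IN={} | OUT={b}
  B1: | IN={b} | OUT={b}
  B2: | IN={b} | OUT={b}
  B3: | IN={b} | OUT={b, d, f}
  B4: | IN={b, d, f} | OUT={b, d, f}
  B5: | IN={b, d, f} | OUT={b, d, f}
  B6: | IN={b, d, f} | OUT={d, f}
  B7: | IN={d, f} | OUT={}

Merge at B3: OUT[B3] = IN[B0] ⊔ IN[B4] = {b, d, f}
Applying B3's transfer function to that OUT value gives IN[B3] (row B3 above).

Answer: {b}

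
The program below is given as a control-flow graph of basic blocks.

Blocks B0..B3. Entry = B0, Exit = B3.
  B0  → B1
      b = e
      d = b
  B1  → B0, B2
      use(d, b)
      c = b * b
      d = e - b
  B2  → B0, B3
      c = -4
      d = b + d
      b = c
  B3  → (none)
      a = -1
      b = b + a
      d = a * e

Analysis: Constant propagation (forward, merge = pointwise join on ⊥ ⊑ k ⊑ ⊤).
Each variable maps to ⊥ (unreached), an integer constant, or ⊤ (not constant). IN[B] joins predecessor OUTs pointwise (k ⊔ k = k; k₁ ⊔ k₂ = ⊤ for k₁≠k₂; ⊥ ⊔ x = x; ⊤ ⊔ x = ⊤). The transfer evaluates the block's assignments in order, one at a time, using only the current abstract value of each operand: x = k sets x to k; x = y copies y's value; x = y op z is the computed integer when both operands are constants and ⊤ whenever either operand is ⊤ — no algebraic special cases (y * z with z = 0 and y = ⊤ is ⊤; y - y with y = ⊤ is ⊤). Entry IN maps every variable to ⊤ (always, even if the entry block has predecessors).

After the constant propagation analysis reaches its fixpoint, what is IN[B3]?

Per-block solution:
  B0: | IN=(all ⊤) | OUT=(all ⊤)
  B1: | IN=(all ⊤) | OUT=(all ⊤)
  B2: | IN=(all ⊤) | OUT={b:-4, c:-4; rest ⊤}
  B3: | IN={b:-4, c:-4; rest ⊤} | OUT={a:-1, b:-5, c:-4; rest ⊤}

Merge at B3: IN[B3] = OUT[B2] = {a: ⊤, b: -4, c: -4, d: ⊤, e: ⊤, f: ⊤}

Answer: {a: ⊤, b: -4, c: -4, d: ⊤, e: ⊤, f: ⊤}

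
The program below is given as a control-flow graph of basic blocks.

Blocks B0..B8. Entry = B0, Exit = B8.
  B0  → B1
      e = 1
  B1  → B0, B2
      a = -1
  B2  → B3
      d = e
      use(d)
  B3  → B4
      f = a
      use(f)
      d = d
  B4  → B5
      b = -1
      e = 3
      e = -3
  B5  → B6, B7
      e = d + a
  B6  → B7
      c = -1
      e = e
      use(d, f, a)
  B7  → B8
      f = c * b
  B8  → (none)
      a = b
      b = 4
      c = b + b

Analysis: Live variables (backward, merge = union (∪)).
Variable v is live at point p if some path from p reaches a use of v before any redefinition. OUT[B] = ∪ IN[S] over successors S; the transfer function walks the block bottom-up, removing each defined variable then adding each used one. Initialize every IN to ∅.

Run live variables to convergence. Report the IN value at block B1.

Per-block solution:
  B0:  IN={c}  OUT={c, e}
  B1:  IN={c, e}  OUT={a, c, e}
  B2:  IN={a, c, e}  OUT={a, c, d}
  B3:  IN={a, c, d}  OUT={a, c, d, f}
  B4:  IN={a, c, d, f}  OUT={a, b, c, d, f}
  B5:  IN={a, b, c, d, f}  OUT={a, b, c, d, e, f}
  B6:  IN={a, b, d, e, f}  OUT={b, c}
  B7:  IN={b, c}  OUT={b}
  B8:  IN={b}  OUT={}

Merge at B1: OUT[B1] = IN[B0] ⊔ IN[B2] = {a, c, e}
Applying B1's transfer function to that OUT value gives IN[B1] (row B1 above).

Answer: {c, e}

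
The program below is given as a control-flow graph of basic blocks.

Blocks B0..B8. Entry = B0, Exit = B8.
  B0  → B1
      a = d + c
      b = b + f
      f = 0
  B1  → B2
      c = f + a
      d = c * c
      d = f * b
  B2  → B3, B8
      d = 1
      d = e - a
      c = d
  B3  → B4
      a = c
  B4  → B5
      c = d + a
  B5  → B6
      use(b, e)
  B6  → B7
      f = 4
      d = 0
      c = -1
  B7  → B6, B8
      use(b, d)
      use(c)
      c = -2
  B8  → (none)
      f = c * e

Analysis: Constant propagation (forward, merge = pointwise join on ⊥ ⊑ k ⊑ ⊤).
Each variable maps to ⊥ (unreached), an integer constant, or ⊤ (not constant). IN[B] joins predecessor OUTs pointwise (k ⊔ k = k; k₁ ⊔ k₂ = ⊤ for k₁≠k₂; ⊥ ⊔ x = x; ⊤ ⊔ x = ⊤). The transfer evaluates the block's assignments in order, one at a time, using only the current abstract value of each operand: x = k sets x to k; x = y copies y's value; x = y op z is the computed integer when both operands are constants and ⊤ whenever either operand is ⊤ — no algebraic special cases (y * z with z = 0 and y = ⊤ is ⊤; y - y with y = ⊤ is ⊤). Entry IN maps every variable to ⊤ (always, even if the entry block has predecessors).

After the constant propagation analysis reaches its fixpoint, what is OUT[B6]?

Answer: {a: ⊤, b: ⊤, c: -1, d: 0, e: ⊤, f: 4}

Derivation:
Per-block solution:
  B0: | IN=(all ⊤) | OUT={f:0; rest ⊤}
  B1: | IN={f:0; rest ⊤} | OUT={f:0; rest ⊤}
  B2: | IN={f:0; rest ⊤} | OUT={f:0; rest ⊤}
  B3: | IN={f:0; rest ⊤} | OUT={f:0; rest ⊤}
  B4: | IN={f:0; rest ⊤} | OUT={f:0; rest ⊤}
  B5: | IN={f:0; rest ⊤} | OUT={f:0; rest ⊤}
  B6: | IN=(all ⊤) | OUT={c:-1, d:0, f:4; rest ⊤}
  B7: | IN={c:-1, d:0, f:4; rest ⊤} | OUT={c:-2, d:0, f:4; rest ⊤}
  B8: | IN=(all ⊤) | OUT=(all ⊤)

Merge at B6: IN[B6] = OUT[B5] ⊔ OUT[B7] = {a: ⊤, b: ⊤, c: ⊤, d: ⊤, e: ⊤, f: ⊤}
Applying B6's transfer function to that IN value gives OUT[B6] (row B6 above).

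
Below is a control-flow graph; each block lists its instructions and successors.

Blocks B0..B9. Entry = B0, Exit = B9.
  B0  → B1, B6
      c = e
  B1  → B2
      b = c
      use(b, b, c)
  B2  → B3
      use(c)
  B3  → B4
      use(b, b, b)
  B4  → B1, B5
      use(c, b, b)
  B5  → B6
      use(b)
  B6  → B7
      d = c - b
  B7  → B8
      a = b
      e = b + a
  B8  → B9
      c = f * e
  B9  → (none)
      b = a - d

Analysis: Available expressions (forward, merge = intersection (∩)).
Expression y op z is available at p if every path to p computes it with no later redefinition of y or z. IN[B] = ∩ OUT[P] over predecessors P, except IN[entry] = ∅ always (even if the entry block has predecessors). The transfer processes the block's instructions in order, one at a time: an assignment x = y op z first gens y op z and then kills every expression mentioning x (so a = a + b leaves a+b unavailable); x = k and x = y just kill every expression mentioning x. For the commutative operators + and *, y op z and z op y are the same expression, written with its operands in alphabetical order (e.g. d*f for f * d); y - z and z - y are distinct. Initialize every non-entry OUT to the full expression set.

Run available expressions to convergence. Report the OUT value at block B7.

Answer: {a+b, c-b}

Derivation:
Fixpoint table:
  B0:  IN={}  OUT={}
  B1:  IN={}  OUT={}
  B2:  IN={}  OUT={}
  B3:  IN={}  OUT={}
  B4:  IN={}  OUT={}
  B5:  IN={}  OUT={}
  B6:  IN={}  OUT={c-b}
  B7:  IN={c-b}  OUT={a+b, c-b}
  B8:  IN={a+b, c-b}  OUT={a+b, e*f}
  B9:  IN={a+b, e*f}  OUT={a-d, e*f}

Merge at B7: IN[B7] = OUT[B6] = {c-b}
Applying B7's transfer function to that IN value gives OUT[B7] (row B7 above).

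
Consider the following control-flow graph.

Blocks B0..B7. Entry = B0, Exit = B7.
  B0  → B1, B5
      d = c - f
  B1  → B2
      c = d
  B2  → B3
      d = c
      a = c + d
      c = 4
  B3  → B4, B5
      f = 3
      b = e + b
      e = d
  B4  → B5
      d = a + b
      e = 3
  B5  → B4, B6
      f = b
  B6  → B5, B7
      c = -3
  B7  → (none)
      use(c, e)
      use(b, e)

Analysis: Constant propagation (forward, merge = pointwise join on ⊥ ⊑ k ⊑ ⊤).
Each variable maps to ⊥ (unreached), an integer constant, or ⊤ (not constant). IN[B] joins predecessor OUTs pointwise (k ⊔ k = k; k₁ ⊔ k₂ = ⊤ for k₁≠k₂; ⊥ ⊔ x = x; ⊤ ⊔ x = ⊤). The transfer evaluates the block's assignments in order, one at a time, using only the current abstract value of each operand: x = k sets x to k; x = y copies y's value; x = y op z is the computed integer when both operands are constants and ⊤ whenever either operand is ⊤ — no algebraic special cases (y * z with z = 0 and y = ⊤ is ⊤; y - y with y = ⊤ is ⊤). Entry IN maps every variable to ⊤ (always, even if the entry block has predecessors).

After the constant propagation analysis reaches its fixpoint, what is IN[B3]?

Answer: {a: ⊤, b: ⊤, c: 4, d: ⊤, e: ⊤, f: ⊤}

Derivation:
Per-block solution:
  B0:  IN=(all ⊤)  OUT=(all ⊤)
  B1:  IN=(all ⊤)  OUT=(all ⊤)
  B2:  IN=(all ⊤)  OUT={c:4; rest ⊤}
  B3:  IN={c:4; rest ⊤}  OUT={c:4, f:3; rest ⊤}
  B4:  IN=(all ⊤)  OUT={e:3; rest ⊤}
  B5:  IN=(all ⊤)  OUT=(all ⊤)
  B6:  IN=(all ⊤)  OUT={c:-3; rest ⊤}
  B7:  IN={c:-3; rest ⊤}  OUT={c:-3; rest ⊤}

Merge at B3: IN[B3] = OUT[B2] = {a: ⊤, b: ⊤, c: 4, d: ⊤, e: ⊤, f: ⊤}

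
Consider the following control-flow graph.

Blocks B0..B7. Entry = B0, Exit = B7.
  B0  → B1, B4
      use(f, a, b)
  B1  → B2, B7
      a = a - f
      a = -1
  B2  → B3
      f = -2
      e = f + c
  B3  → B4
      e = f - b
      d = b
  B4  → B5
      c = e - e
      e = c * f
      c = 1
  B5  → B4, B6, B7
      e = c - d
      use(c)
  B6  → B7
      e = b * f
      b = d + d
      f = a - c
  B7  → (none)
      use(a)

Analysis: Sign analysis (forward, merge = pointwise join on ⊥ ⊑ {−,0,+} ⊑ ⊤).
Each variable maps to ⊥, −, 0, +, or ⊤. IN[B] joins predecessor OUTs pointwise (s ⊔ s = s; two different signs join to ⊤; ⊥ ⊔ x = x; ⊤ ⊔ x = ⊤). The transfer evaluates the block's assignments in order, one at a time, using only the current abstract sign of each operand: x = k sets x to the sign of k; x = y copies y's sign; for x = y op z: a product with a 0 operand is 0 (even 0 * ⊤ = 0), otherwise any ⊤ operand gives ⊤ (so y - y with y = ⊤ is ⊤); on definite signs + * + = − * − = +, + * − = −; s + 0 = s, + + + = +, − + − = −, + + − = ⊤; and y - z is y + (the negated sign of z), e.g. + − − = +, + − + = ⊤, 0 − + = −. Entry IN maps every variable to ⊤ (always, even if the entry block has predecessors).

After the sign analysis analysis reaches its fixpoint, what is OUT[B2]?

Answer: {a: -, b: ⊤, c: ⊤, d: ⊤, e: ⊤, f: -}

Working:
Converged values:
  B0: | IN=(all ⊤) | OUT=(all ⊤)
  B1: | IN=(all ⊤) | OUT={a:-; rest ⊤}
  B2: | IN={a:-; rest ⊤} | OUT={a:-, f:-; rest ⊤}
  B3: | IN={a:-, f:-; rest ⊤} | OUT={a:-, f:-; rest ⊤}
  B4: | IN=(all ⊤) | OUT={c:+; rest ⊤}
  B5: | IN={c:+; rest ⊤} | OUT={c:+; rest ⊤}
  B6: | IN={c:+; rest ⊤} | OUT={c:+; rest ⊤}
  B7: | IN=(all ⊤) | OUT=(all ⊤)

Merge at B2: IN[B2] = OUT[B1] = {a: -, b: ⊤, c: ⊤, d: ⊤, e: ⊤, f: ⊤}
Applying B2's transfer function to that IN value gives OUT[B2] (row B2 above).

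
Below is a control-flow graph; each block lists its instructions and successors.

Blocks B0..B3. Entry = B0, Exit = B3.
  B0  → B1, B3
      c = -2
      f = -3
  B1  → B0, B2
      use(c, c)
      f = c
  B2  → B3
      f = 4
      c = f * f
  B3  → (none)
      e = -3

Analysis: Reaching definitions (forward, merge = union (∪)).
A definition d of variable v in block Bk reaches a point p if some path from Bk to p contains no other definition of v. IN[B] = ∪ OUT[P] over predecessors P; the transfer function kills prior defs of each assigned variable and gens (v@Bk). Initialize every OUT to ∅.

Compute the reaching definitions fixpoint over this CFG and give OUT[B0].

Converged values:
  B0:   IN={c@B0, f@B1}   OUT={c@B0, f@B0}
  B1:   IN={c@B0, f@B0}   OUT={c@B0, f@B1}
  B2:   IN={c@B0, f@B1}   OUT={c@B2, f@B2}
  B3:   IN={c@B0, c@B2, f@B0, f@B2}   OUT={c@B0, c@B2, e@B3, f@B0, f@B2}

Merge at B0 (entry node, so the boundary value {} is joined with the incoming edge(s)): IN[B0] = {} ⊔ OUT[B1] = {c@B0, f@B1}
Applying B0's transfer function to that IN value gives OUT[B0] (row B0 above).

Answer: {c@B0, f@B0}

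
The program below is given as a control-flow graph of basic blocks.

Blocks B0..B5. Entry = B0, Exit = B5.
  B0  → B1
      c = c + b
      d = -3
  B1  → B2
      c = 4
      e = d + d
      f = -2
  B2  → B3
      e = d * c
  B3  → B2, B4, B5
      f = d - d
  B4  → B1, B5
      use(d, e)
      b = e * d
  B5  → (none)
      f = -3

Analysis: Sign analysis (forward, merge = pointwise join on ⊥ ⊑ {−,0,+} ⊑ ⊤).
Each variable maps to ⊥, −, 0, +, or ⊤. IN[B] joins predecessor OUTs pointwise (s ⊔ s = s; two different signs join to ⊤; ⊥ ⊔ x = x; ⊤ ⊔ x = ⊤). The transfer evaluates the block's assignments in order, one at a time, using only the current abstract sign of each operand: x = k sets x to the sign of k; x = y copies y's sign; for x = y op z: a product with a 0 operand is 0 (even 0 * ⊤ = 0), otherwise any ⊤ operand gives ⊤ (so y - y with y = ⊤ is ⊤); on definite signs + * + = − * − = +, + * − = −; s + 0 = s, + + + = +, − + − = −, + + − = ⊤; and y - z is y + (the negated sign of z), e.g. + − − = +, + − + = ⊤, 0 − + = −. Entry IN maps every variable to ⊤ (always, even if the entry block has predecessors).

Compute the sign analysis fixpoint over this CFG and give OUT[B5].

Converged values:
  B0: | IN=(all ⊤) | OUT={d:-; rest ⊤}
  B1: | IN={d:-; rest ⊤} | OUT={c:+, d:-, e:-, f:-; rest ⊤}
  B2: | IN={c:+, d:-, e:-; rest ⊤} | OUT={c:+, d:-, e:-; rest ⊤}
  B3: | IN={c:+, d:-, e:-; rest ⊤} | OUT={c:+, d:-, e:-; rest ⊤}
  B4: | IN={c:+, d:-, e:-; rest ⊤} | OUT={b:+, c:+, d:-, e:-; rest ⊤}
  B5: | IN={c:+, d:-, e:-; rest ⊤} | OUT={c:+, d:-, e:-, f:-; rest ⊤}

Merge at B5: IN[B5] = OUT[B3] ⊔ OUT[B4] = {a: ⊤, b: ⊤, c: +, d: -, e: -, f: ⊤}
Applying B5's transfer function to that IN value gives OUT[B5] (row B5 above).

Answer: {a: ⊤, b: ⊤, c: +, d: -, e: -, f: -}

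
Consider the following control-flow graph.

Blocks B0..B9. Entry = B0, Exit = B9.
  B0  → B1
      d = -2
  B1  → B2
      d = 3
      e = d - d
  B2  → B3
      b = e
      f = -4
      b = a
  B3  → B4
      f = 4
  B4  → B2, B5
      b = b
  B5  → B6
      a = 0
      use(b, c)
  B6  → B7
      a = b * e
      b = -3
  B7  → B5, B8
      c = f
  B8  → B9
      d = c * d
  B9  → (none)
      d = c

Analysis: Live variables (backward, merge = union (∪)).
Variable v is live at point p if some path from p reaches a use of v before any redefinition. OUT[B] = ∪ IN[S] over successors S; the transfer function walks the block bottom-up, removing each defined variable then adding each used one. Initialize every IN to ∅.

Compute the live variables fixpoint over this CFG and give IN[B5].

Converged values:
  B0: | IN={a, c} | OUT={a, c}
  B1: | IN={a, c} | OUT={a, c, d, e}
  B2: | IN={a, c, d, e} | OUT={a, b, c, d, e}
  B3: | IN={a, b, c, d, e} | OUT={a, b, c, d, e, f}
  B4: | IN={a, b, c, d, e, f} | OUT={a, b, c, d, e, f}
  B5: | IN={b, c, d, e, f} | OUT={b, d, e, f}
  B6: | IN={b, d, e, f} | OUT={b, d, e, f}
  B7: | IN={b, d, e, f} | OUT={b, c, d, e, f}
  B8: | IN={c, d} | OUT={c}
  B9: | IN={c} | OUT={}

Merge at B5: OUT[B5] = IN[B6] = {b, d, e, f}
Applying B5's transfer function to that OUT value gives IN[B5] (row B5 above).

Answer: {b, c, d, e, f}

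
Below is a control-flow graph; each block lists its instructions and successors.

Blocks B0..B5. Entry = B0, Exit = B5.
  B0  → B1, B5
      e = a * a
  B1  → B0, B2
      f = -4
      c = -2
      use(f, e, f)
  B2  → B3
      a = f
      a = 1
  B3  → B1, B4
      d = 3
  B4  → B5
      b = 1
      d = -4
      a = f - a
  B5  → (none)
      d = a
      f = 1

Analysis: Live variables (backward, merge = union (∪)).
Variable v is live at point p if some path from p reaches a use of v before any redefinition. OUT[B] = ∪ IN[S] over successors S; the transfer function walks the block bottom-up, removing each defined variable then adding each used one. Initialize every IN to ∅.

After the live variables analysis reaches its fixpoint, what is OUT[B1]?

Fixpoint table:
  B0:  IN={a}  OUT={a, e}
  B1:  IN={a, e}  OUT={a, e, f}
  B2:  IN={e, f}  OUT={a, e, f}
  B3:  IN={a, e, f}  OUT={a, e, f}
  B4:  IN={a, f}  OUT={a}
  B5:  IN={a}  OUT={}

Merge at B1: OUT[B1] = IN[B0] ⊔ IN[B2] = {a, e, f}

Answer: {a, e, f}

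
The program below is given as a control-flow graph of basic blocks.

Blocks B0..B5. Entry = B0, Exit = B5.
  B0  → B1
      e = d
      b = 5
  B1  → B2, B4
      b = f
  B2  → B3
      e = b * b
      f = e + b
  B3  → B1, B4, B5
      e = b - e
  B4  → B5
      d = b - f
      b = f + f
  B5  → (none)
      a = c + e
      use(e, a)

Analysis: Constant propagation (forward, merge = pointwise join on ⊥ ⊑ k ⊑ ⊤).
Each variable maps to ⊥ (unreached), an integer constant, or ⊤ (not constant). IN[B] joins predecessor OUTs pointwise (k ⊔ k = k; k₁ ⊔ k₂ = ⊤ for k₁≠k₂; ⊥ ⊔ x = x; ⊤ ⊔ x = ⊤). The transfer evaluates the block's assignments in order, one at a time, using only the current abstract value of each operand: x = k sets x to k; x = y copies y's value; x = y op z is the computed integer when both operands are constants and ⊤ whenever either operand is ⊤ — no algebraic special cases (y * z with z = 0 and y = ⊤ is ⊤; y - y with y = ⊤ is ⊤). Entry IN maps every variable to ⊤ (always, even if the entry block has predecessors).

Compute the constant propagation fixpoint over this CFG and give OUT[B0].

Answer: {a: ⊤, b: 5, c: ⊤, d: ⊤, e: ⊤, f: ⊤}

Trace:
Converged values:
  B0:   IN=(all ⊤)   OUT={b:5; rest ⊤}
  B1:   IN=(all ⊤)   OUT=(all ⊤)
  B2:   IN=(all ⊤)   OUT=(all ⊤)
  B3:   IN=(all ⊤)   OUT=(all ⊤)
  B4:   IN=(all ⊤)   OUT=(all ⊤)
  B5:   IN=(all ⊤)   OUT=(all ⊤)

B0 is the boundary node: IN[B0] = {a: ⊤, b: ⊤, c: ⊤, d: ⊤, e: ⊤, f: ⊤}
Applying B0's transfer function to that IN value gives OUT[B0] (row B0 above).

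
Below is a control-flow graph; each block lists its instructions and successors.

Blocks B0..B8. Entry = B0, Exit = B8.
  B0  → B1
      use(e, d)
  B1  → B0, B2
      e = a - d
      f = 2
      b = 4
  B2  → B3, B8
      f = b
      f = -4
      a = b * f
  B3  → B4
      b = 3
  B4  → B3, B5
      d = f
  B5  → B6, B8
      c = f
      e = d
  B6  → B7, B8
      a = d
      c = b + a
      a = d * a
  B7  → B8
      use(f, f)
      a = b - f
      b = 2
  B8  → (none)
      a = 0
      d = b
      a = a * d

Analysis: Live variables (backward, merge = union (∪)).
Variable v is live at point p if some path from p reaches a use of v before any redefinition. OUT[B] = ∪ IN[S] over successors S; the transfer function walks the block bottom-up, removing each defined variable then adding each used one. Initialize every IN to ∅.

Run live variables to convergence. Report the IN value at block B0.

Converged values:
  B0: | IN={a, d, e} | OUT={a, d}
  B1: | IN={a, d} | OUT={a, b, d, e}
  B2: | IN={b} | OUT={b, f}
  B3: | IN={f} | OUT={b, f}
  B4: | IN={b, f} | OUT={b, d, f}
  B5: | IN={b, d, f} | OUT={b, d, f}
  B6: | IN={b, d, f} | OUT={b, f}
  B7: | IN={b, f} | OUT={b}
  B8: | IN={b} | OUT={}

Merge at B0: OUT[B0] = IN[B1] = {a, d}
Applying B0's transfer function to that OUT value gives IN[B0] (row B0 above).

Answer: {a, d, e}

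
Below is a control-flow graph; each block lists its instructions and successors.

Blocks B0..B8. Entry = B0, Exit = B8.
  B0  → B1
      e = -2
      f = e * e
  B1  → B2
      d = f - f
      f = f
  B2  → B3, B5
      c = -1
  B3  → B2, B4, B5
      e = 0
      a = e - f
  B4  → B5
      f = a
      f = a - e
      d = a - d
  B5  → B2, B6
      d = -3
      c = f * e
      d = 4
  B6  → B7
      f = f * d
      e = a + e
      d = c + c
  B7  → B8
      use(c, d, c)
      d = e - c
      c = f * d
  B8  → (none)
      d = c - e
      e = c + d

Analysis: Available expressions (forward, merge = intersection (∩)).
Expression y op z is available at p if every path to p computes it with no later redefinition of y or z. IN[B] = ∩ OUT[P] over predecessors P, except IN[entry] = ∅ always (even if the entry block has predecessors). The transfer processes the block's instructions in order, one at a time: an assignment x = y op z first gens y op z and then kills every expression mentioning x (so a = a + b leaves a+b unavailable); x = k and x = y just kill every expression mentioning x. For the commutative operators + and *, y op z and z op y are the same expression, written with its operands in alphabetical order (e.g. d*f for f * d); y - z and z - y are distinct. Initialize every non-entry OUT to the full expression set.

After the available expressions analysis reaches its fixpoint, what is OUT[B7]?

Fixpoint table:
  B0:   IN={}   OUT={e*e}
  B1:   IN={e*e}   OUT={e*e}
  B2:   IN={}   OUT={}
  B3:   IN={}   OUT={e-f}
  B4:   IN={e-f}   OUT={a-e}
  B5:   IN={}   OUT={e*f}
  B6:   IN={e*f}   OUT={c+c}
  B7:   IN={c+c}   OUT={d*f}
  B8:   IN={d*f}   OUT={c+d}

Merge at B7: IN[B7] = OUT[B6] = {c+c}
Applying B7's transfer function to that IN value gives OUT[B7] (row B7 above).

Answer: {d*f}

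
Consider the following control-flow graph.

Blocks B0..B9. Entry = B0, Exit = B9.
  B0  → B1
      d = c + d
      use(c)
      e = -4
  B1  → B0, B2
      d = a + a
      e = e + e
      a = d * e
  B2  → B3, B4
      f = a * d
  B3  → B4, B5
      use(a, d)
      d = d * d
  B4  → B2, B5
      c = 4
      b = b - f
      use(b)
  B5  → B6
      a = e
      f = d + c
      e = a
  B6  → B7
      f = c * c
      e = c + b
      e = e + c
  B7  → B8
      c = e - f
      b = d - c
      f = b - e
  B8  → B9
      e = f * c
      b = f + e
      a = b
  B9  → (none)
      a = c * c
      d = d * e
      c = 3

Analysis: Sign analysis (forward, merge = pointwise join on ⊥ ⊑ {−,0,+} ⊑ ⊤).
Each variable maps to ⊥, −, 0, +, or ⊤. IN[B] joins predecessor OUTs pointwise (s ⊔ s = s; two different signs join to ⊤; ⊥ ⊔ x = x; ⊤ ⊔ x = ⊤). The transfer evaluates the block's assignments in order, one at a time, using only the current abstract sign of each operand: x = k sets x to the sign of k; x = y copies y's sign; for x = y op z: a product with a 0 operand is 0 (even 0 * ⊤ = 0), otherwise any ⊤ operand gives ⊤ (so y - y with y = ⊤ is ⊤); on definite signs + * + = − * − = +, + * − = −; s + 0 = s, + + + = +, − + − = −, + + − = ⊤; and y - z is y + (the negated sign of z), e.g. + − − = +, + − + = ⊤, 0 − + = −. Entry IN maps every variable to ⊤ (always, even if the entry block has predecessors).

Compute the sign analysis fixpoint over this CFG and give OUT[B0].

Answer: {a: ⊤, b: ⊤, c: ⊤, d: ⊤, e: -, f: ⊤}

Working:
Per-block solution:
  B0:  IN=(all ⊤)  OUT={e:-; rest ⊤}
  B1:  IN={e:-; rest ⊤}  OUT={e:-; rest ⊤}
  B2:  IN={e:-; rest ⊤}  OUT={e:-; rest ⊤}
  B3:  IN={e:-; rest ⊤}  OUT={e:-; rest ⊤}
  B4:  IN={e:-; rest ⊤}  OUT={c:+, e:-; rest ⊤}
  B5:  IN={e:-; rest ⊤}  OUT={a:-, e:-; rest ⊤}
  B6:  IN={a:-, e:-; rest ⊤}  OUT={a:-; rest ⊤}
  B7:  IN={a:-; rest ⊤}  OUT={a:-; rest ⊤}
  B8:  IN={a:-; rest ⊤}  OUT=(all ⊤)
  B9:  IN=(all ⊤)  OUT={c:+; rest ⊤}

Merge at B0 (entry node, so the boundary value (all ⊤) is joined with the incoming edge(s)): IN[B0] = (all ⊤) ⊔ OUT[B1] = {a: ⊤, b: ⊤, c: ⊤, d: ⊤, e: ⊤, f: ⊤}
Applying B0's transfer function to that IN value gives OUT[B0] (row B0 above).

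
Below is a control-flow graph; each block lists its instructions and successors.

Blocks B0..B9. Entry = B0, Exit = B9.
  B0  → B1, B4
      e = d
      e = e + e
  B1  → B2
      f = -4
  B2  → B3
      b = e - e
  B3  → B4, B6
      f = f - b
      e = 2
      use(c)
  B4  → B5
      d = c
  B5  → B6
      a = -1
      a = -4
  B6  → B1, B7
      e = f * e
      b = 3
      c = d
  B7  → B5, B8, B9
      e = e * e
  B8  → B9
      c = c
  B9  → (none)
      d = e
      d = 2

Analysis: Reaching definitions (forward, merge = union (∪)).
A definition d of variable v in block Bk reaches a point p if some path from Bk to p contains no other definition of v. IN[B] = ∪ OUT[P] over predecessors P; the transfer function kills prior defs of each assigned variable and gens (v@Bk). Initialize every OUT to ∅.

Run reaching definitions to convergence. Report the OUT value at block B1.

Fixpoint table:
  B0:   IN={}   OUT={e@B0}
  B1:   IN={a@B5, b@B6, c@B6, d@B4, e@B0, e@B6, f@B3}   OUT={a@B5, b@B6, c@B6, d@B4, e@B0, e@B6, f@B1}
  B2:   IN={a@B5, b@B6, c@B6, d@B4, e@B0, e@B6, f@B1}   OUT={a@B5, b@B2, c@B6, d@B4, e@B0, e@B6, f@B1}
  B3:   IN={a@B5, b@B2, c@B6, d@B4, e@B0, e@B6, f@B1}   OUT={a@B5, b@B2, c@B6, d@B4, e@B3, f@B3}
  B4:   IN={a@B5, b@B2, c@B6, d@B4, e@B0, e@B3, f@B3}   OUT={a@B5, b@B2, c@B6, d@B4, e@B0, e@B3, f@B3}
  B5:   IN={a@B5, b@B2, b@B6, c@B6, d@B4, e@B0, e@B3, e@B7, f@B3}   OUT={a@B5, b@B2, b@B6, c@B6, d@B4, e@B0, e@B3, e@B7, f@B3}
  B6:   IN={a@B5, b@B2, b@B6, c@B6, d@B4, e@B0, e@B3, e@B7, f@B3}   OUT={a@B5, b@B6, c@B6, d@B4, e@B6, f@B3}
  B7:   IN={a@B5, b@B6, c@B6, d@B4, e@B6, f@B3}   OUT={a@B5, b@B6, c@B6, d@B4, e@B7, f@B3}
  B8:   IN={a@B5, b@B6, c@B6, d@B4, e@B7, f@B3}   OUT={a@B5, b@B6, c@B8, d@B4, e@B7, f@B3}
  B9:   IN={a@B5, b@B6, c@B6, c@B8, d@B4, e@B7, f@B3}   OUT={a@B5, b@B6, c@B6, c@B8, d@B9, e@B7, f@B3}

Merge at B1: IN[B1] = OUT[B0] ⊔ OUT[B6] = {a@B5, b@B6, c@B6, d@B4, e@B0, e@B6, f@B3}
Applying B1's transfer function to that IN value gives OUT[B1] (row B1 above).

Answer: {a@B5, b@B6, c@B6, d@B4, e@B0, e@B6, f@B1}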